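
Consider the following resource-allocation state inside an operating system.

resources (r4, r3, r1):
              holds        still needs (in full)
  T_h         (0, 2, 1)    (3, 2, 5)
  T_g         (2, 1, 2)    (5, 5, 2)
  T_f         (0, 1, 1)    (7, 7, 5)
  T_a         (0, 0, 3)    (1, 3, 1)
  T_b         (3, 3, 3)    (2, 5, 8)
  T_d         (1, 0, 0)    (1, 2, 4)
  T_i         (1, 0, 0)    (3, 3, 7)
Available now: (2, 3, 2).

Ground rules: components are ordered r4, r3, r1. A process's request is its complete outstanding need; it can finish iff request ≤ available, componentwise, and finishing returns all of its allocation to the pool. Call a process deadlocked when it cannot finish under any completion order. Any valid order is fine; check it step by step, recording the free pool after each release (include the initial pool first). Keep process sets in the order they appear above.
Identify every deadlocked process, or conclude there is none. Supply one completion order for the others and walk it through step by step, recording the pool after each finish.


The deadlocked set is T_g, T_f, T_b and T_i.
Key observation: after T_a, T_d, T_h the pool peaks at (3, 5, 6), and each blocked process is short somewhere: T_g on r4; T_f on r4, r3; T_b on r1; T_i on r1.
One completion order for the rest: T_a, T_d, T_h. Step-by-step check:
  pool = (2, 3, 2)
  T_a needs (1, 3, 1) <= (2, 3, 2) -> finishes; pool += (0, 0, 3) = (2, 3, 5)
  T_d needs (1, 2, 4) <= (2, 3, 5) -> finishes; pool += (1, 0, 0) = (3, 3, 5)
  T_h needs (3, 2, 5) <= (3, 3, 5) -> finishes; pool += (0, 2, 1) = (3, 5, 6)
The stuck group stays short no matter what:
  T_g cannot run: need (5, 5, 2) vs free (3, 5, 6) (insufficient r4)
  T_f cannot run: need (7, 7, 5) vs free (3, 5, 6) (insufficient r4 and r3)
  T_b cannot run: need (2, 5, 8) vs free (3, 5, 6) (insufficient r1)
  T_i cannot run: need (3, 3, 7) vs free (3, 5, 6) (insufficient r1)


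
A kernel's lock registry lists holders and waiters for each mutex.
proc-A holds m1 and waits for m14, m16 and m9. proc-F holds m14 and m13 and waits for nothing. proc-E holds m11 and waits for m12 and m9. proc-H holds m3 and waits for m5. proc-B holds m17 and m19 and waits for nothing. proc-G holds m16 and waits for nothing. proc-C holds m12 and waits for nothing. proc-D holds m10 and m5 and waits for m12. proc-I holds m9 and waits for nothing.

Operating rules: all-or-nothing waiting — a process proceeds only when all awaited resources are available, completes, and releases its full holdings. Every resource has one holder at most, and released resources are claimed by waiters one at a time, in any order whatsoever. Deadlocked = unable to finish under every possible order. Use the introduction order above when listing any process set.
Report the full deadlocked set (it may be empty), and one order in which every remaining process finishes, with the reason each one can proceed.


The deadlocked set is empty.
Key observation: no waiting chain loops back on itself — every chain ends at a process that waits on nothing, so everyone eventually runs.
The rest can finish in the order proc-C, proc-B, proc-I, proc-D, proc-G, proc-H, proc-E, proc-F, proc-A.
Verifying each step:
  proc-C: no waits; runs immediately, freeing m12
  proc-B: no waits; runs immediately, freeing m17 and m19
  proc-I: no waits; runs immediately, freeing m9
  proc-D: everything it awaited (m12) is free; runs, freeing m10 and m5
  proc-G: no waits; runs immediately, freeing m16
  proc-H: everything it awaited (m5) is free; runs, freeing m3
  proc-E: everything it awaited (m12 and m9) is free; runs, freeing m11
  proc-F: no waits; runs immediately, freeing m14 and m13
  proc-A: everything it awaited (m14, m16 and m9) is free; runs, freeing m1


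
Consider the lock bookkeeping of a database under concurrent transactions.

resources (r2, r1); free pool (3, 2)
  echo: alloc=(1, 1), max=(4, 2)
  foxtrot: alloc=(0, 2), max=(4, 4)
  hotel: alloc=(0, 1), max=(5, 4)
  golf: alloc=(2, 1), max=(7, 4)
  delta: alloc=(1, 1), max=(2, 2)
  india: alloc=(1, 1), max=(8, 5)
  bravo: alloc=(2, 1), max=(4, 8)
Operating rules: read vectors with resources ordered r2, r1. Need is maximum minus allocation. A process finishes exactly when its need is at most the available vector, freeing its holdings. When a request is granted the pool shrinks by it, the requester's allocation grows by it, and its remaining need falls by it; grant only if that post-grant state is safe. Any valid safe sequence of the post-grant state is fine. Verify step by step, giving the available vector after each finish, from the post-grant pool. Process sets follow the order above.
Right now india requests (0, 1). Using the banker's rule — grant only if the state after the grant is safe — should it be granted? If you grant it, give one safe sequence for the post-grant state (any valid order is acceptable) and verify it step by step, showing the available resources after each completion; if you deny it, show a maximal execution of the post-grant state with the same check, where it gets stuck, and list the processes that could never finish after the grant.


GRANT — the state after the grant stays safe, e.g. via delta, echo, golf, india, foxtrot, bravo, hotel.
Key observation: with (3, 1) left after the transfer, delta can run at once — the state stays safe.
Step-by-step check of the post-grant state:
  pool = (3, 1)
  delta: need (1, 1) fits (3, 1); releases (1, 1), pool now (4, 2)
  echo: need (3, 1) fits (4, 2); releases (1, 1), pool now (5, 3)
  golf: need (5, 3) fits (5, 3); releases (2, 1), pool now (7, 4)
  india: need (7, 3) fits (7, 4); releases (1, 2), pool now (8, 6)
  foxtrot: need (4, 2) fits (8, 6); releases (0, 2), pool now (8, 8)
  bravo: need (2, 7) fits (8, 8); releases (2, 1), pool now (10, 9)
  hotel: need (5, 3) fits (10, 9); releases (0, 1), pool now (10, 10)


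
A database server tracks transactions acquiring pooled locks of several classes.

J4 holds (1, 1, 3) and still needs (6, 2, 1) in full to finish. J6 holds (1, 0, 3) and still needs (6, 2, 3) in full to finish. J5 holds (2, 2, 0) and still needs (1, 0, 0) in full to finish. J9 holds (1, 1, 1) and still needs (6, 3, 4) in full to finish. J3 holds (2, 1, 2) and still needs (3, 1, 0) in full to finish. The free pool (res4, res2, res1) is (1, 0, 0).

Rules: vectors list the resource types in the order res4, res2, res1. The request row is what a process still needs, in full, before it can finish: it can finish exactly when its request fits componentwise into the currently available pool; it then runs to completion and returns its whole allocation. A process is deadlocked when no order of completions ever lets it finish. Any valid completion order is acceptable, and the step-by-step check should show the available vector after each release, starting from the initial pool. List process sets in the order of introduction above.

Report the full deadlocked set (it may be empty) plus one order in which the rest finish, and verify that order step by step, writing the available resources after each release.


The deadlocked set is J4, J6 and J9.
Key observation: once J5, J3 finish, the pool peaks at (5, 3, 2) — and every remaining process still needs more res4 than that.
A valid finishing order for the others: J5, J3. Check, step by step:
  pool = (1, 0, 0)
  J5 needs (1, 0, 0) <= (1, 0, 0) -> finishes; pool += (2, 2, 0) = (3, 2, 0)
  J3 needs (3, 1, 0) <= (3, 2, 0) -> finishes; pool += (2, 1, 2) = (5, 3, 2)
The blocked processes can never fit:
  J4 cannot run: need (6, 2, 1) vs free (5, 3, 2) (insufficient res4)
  J6 cannot run: need (6, 2, 3) vs free (5, 3, 2) (insufficient res4 and res1)
  J9 cannot run: need (6, 3, 4) vs free (5, 3, 2) (insufficient res4 and res1)


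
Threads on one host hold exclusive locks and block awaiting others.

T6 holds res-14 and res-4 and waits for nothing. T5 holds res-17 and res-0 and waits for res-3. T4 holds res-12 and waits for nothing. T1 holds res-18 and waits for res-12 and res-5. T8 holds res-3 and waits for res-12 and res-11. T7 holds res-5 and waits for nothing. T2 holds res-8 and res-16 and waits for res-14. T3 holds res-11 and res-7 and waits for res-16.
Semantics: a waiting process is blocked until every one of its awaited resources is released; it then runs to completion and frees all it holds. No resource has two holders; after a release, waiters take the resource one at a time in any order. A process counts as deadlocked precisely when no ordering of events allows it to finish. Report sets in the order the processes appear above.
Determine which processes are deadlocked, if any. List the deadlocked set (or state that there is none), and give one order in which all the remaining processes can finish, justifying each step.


The deadlocked set is empty.
Key observation: every chain of waits terminates; starting from the processes that wait on nothing, all the rest unlock in turn.
One completion order for the rest: T7, T6, T4, T2, T3, T8, T5, T1.
Check, step by step:
  T7: no waits; runs immediately, freeing res-5
  T6: no waits; runs immediately, freeing res-14 and res-4
  T4: no waits; runs immediately, freeing res-12
  run T2 (all its waits — res-14 — are resolved); releases res-8 and res-16
  run T3 (all its waits — res-16 — are resolved); releases res-11 and res-7
  run T8 (all its waits — res-12 and res-11 — are resolved); releases res-3
  run T5 (all its waits — res-3 — are resolved); releases res-17 and res-0
  run T1 (all its waits — res-12 and res-5 — are resolved); releases res-18


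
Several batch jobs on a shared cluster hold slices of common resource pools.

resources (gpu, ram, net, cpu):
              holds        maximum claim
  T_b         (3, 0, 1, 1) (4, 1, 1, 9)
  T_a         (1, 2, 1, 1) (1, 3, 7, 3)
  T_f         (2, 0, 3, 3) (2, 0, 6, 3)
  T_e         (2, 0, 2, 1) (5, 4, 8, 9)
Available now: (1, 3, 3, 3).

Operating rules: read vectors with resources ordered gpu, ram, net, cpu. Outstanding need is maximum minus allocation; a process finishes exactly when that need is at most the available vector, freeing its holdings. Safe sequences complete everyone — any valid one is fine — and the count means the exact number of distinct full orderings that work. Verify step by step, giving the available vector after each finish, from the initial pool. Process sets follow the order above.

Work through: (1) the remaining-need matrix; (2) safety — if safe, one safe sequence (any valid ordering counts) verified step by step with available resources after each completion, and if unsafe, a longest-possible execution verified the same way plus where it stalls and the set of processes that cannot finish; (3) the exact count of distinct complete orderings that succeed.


(1) Need matrix, components ordered gpu, ram, net, cpu:
  T_b: (1, 1, 0, 8)
  T_a: (0, 1, 6, 2)
  T_f: (0, 0, 3, 0)
  T_e: (3, 4, 6, 8)
(2) UNSAFE — no complete ordering exists.
Key observation: even finishing T_f, T_a leaves just (4, 5, 7, 7) free — too little cpu for any of the remaining processes.
Going as far as possible: T_f, T_a; after that, nothing fits. Step-by-step check:
  pool = (1, 3, 3, 3)
  T_f: need (0, 0, 3, 0) fits (1, 3, 3, 3); releases (2, 0, 3, 3), pool now (3, 3, 6, 6)
  T_a: need (0, 1, 6, 2) fits (3, 3, 6, 6); releases (1, 2, 1, 1), pool now (4, 5, 7, 7)
  T_b cannot run: need (1, 1, 0, 8) vs free (4, 5, 7, 7) (insufficient cpu)
  T_e cannot run: need (3, 4, 6, 8) vs free (4, 5, 7, 7) (insufficient cpu)
Processes that can never finish: T_b and T_e.
(3) The exact count: 0 of the possible complete orderings are safe sequences.


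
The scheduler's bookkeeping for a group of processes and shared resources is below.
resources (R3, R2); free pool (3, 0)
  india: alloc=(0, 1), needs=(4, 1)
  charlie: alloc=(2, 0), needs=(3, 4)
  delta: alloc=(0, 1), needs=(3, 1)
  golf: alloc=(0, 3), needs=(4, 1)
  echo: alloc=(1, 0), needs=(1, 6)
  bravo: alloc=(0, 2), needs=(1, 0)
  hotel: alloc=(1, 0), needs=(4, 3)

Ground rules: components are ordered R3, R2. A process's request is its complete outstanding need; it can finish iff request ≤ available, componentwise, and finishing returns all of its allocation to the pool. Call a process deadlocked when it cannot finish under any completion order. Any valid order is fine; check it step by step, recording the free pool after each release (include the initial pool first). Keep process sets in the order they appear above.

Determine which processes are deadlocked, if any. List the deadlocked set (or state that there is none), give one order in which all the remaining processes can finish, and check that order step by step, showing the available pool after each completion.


Deadlocked: india, charlie, golf, echo and hotel.
Key observation: after bravo, delta the pool peaks at (3, 3), and each blocked process is short somewhere: india on R3; charlie on R2; golf on R3; echo on R2; hotel on R3.
A valid finishing order for the others: bravo, delta. Check, step by step:
  pool = (3, 0)
  run bravo (needs (1, 0), free (3, 0)); after release of (0, 2) the pool is (3, 2)
  run delta (needs (3, 1), free (3, 2)); after release of (0, 1) the pool is (3, 3)
None of the blocked processes ever fits:
  india cannot run: need (4, 1) vs free (3, 3) (insufficient R3)
  charlie cannot run: need (3, 4) vs free (3, 3) (insufficient R2)
  golf cannot run: need (4, 1) vs free (3, 3) (insufficient R3)
  echo cannot run: need (1, 6) vs free (3, 3) (insufficient R2)
  hotel cannot run: need (4, 3) vs free (3, 3) (insufficient R3)


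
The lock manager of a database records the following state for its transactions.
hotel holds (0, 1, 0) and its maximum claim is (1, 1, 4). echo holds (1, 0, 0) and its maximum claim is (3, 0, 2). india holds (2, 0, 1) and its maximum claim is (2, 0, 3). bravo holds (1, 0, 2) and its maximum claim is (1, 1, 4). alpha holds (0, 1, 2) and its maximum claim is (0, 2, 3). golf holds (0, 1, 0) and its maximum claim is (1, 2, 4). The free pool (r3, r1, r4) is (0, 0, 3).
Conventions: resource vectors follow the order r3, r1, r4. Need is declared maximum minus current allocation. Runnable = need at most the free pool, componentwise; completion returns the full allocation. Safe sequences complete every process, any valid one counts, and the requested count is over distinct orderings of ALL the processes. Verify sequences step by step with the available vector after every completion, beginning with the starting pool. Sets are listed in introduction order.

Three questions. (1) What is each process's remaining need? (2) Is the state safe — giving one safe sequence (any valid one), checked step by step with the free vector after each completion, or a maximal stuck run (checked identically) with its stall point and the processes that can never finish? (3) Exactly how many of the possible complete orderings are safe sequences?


(1) Remaining need (order r3, r1, r4):
  hotel: (1, 0, 4)
  echo: (2, 0, 2)
  india: (0, 0, 2)
  bravo: (0, 1, 2)
  alpha: (0, 1, 1)
  golf: (1, 1, 4)
(2) SAFE. One safe sequence: india, hotel, alpha, bravo, echo, golf.
Key observation: at hotel the run first touches a limit — (1, 0, 4) against (2, 0, 4), exact on a resource it actually requests.
Check, step by step:
  pool = (0, 0, 3)
  india needs (0, 0, 2) <= (0, 0, 3) -> finishes; pool += (2, 0, 1) = (2, 0, 4)
  hotel needs (1, 0, 4) <= (2, 0, 4) -> finishes; pool += (0, 1, 0) = (2, 1, 4)
  alpha needs (0, 1, 1) <= (2, 1, 4) -> finishes; pool += (0, 1, 2) = (2, 2, 6)
  bravo needs (0, 1, 2) <= (2, 2, 6) -> finishes; pool += (1, 0, 2) = (3, 2, 8)
  echo needs (2, 0, 2) <= (3, 2, 8) -> finishes; pool += (1, 0, 0) = (4, 2, 8)
  golf needs (1, 1, 4) <= (4, 2, 8) -> finishes; pool += (0, 1, 0) = (4, 3, 8)
(3) The exact count: 30 of the possible complete orderings are safe sequences.


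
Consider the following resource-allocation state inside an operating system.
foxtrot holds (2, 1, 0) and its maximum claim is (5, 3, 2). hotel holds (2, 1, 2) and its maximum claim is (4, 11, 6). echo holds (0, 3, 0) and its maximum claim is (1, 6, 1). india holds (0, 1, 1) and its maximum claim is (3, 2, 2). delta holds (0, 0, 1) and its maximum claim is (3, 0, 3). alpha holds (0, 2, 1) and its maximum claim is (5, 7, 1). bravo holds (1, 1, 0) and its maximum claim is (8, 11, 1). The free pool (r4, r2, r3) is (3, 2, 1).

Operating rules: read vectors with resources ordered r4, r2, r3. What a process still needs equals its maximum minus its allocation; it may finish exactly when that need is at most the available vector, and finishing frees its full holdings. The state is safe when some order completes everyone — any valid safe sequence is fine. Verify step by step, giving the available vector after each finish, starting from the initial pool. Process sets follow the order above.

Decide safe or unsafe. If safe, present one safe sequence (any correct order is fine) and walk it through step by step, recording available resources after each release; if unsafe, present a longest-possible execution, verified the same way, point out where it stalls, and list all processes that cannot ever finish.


UNSAFE.
Key observation: r2 is the bottleneck — with india, echo, delta, foxtrot, alpha done the pool holds (5, 9, 4), short of every remaining need.
Going as far as possible: india, echo, delta, foxtrot, alpha; after that, nothing fits. Check, step by step:
  pool = (3, 2, 1)
  india: need (3, 1, 1) fits (3, 2, 1); releases (0, 1, 1), pool now (3, 3, 2)
  echo: need (1, 3, 1) fits (3, 3, 2); releases (0, 3, 0), pool now (3, 6, 2)
  delta: need (3, 0, 2) fits (3, 6, 2); releases (0, 0, 1), pool now (3, 6, 3)
  foxtrot: need (3, 2, 2) fits (3, 6, 3); releases (2, 1, 0), pool now (5, 7, 3)
  alpha: need (5, 5, 0) fits (5, 7, 3); releases (0, 2, 1), pool now (5, 9, 4)
  hotel cannot run: need (2, 10, 4) vs free (5, 9, 4) (insufficient r2)
  bravo cannot run: need (7, 10, 1) vs free (5, 9, 4) (insufficient r4 and r2)
Processes that can never finish: hotel and bravo.


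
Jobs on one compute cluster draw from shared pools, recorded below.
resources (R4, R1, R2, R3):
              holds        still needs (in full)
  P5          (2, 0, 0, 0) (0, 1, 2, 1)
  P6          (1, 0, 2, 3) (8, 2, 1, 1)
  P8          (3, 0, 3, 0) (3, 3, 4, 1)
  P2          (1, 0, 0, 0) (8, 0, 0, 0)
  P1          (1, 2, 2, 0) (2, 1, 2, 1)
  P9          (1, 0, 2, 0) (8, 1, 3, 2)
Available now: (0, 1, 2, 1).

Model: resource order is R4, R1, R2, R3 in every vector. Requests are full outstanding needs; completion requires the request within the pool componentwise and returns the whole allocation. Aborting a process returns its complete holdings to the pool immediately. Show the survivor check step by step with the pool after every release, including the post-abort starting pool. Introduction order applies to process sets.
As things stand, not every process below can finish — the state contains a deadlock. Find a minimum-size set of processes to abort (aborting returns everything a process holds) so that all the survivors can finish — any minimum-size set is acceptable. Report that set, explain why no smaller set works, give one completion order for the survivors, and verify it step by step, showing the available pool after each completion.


The answer: abort P6 and P2.
Key observation: aborting P6 and P2 returns (2, 0, 2, 3), and P9 — hopeless before — runs at step 4 with the returned capacity in the pool.
Minimality, checking each single-abort alternative: P5 alone leaves P6 blocked (short on R4); P6 alone leaves P2 blocked (short on R4); P8 alone leaves P6 blocked (short on R4); P2 alone leaves P6 blocked (short on R4); P1 alone leaves P6 blocked (short on R4); P9 alone leaves P6 blocked (short on R4).
One survivor order: P1, P5, P8, P9. Step-by-step check (post-abort pool first):
  pool = (2, 1, 4, 4)
  P1: need (2, 1, 2, 1) fits (2, 1, 4, 4); releases (1, 2, 2, 0), pool now (3, 3, 6, 4)
  P5: need (0, 1, 2, 1) fits (3, 3, 6, 4); releases (2, 0, 0, 0), pool now (5, 3, 6, 4)
  P8: need (3, 3, 4, 1) fits (5, 3, 6, 4); releases (3, 0, 3, 0), pool now (8, 3, 9, 4)
  P9: need (8, 1, 3, 2) fits (8, 3, 9, 4); releases (1, 0, 2, 0), pool now (9, 3, 11, 4)


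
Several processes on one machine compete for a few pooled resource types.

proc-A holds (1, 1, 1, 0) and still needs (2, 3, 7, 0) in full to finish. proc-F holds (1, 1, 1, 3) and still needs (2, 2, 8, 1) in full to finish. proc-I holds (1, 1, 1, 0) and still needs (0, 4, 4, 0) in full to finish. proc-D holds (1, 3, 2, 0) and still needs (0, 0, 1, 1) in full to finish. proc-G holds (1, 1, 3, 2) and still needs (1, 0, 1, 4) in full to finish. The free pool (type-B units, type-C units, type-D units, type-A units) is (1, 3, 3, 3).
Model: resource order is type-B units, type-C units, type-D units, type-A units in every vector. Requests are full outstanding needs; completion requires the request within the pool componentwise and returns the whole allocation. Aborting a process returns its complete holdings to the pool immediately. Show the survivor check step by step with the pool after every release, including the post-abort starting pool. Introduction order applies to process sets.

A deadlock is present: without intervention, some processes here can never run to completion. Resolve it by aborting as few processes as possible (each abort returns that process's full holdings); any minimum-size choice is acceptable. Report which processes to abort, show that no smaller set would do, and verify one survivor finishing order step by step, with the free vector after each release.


Minimum abort set: proc-F.
Key observation: proc-G had no path to completion before; after the abort of proc-F ((1, 1, 1, 3) returned), step 1 is where it fits.
Why nothing smaller works: aborting no one leaves the state deadlocked as given.
One survivor order: proc-G, proc-A, proc-I, proc-D. Step-by-step check (post-abort pool first):
  pool = (2, 4, 4, 6)
  proc-G needs (1, 0, 1, 4) <= (2, 4, 4, 6) -> finishes; pool += (1, 1, 3, 2) = (3, 5, 7, 8)
  proc-A needs (2, 3, 7, 0) <= (3, 5, 7, 8) -> finishes; pool += (1, 1, 1, 0) = (4, 6, 8, 8)
  proc-I needs (0, 4, 4, 0) <= (4, 6, 8, 8) -> finishes; pool += (1, 1, 1, 0) = (5, 7, 9, 8)
  proc-D needs (0, 0, 1, 1) <= (5, 7, 9, 8) -> finishes; pool += (1, 3, 2, 0) = (6, 10, 11, 8)


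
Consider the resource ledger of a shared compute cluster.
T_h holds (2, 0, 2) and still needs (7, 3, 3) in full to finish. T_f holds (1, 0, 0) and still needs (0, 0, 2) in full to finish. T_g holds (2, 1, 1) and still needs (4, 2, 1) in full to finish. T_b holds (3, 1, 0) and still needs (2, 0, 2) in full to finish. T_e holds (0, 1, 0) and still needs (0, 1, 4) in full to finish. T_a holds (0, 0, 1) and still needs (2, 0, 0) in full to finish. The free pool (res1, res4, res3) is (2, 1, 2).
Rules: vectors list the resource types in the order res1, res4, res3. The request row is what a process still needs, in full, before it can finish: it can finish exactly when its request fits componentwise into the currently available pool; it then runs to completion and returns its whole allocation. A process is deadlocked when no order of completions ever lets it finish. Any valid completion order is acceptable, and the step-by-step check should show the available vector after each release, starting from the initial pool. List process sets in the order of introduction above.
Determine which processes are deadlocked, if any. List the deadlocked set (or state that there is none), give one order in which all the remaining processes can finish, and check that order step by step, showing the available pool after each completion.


The deadlocked set is empty.
Key observation: beginning at T_b, releases accumulate fast enough that every process eventually fits.
A valid finishing order for the others: T_b, T_g, T_h, T_e, T_a, T_f. Verifying each step:
  pool = (2, 1, 2)
  T_b needs (2, 0, 2) <= (2, 1, 2) -> finishes; pool += (3, 1, 0) = (5, 2, 2)
  T_g needs (4, 2, 1) <= (5, 2, 2) -> finishes; pool += (2, 1, 1) = (7, 3, 3)
  T_h needs (7, 3, 3) <= (7, 3, 3) -> finishes; pool += (2, 0, 2) = (9, 3, 5)
  T_e needs (0, 1, 4) <= (9, 3, 5) -> finishes; pool += (0, 1, 0) = (9, 4, 5)
  T_a needs (2, 0, 0) <= (9, 4, 5) -> finishes; pool += (0, 0, 1) = (9, 4, 6)
  T_f needs (0, 0, 2) <= (9, 4, 6) -> finishes; pool += (1, 0, 0) = (10, 4, 6)


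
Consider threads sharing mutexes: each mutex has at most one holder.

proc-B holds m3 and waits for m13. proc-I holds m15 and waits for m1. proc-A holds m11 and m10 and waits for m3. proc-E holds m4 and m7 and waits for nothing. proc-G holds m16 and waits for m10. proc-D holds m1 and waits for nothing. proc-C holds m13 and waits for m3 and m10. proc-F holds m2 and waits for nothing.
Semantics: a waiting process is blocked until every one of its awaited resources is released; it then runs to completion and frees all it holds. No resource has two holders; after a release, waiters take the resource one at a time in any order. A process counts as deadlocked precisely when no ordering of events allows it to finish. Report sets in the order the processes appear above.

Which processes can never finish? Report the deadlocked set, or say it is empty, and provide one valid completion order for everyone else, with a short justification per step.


Deadlocked set: proc-B, proc-A, proc-G and proc-C.
Key observation: the knot is the closed ring of waits proc-B -> proc-C -> proc-B; proc-A is caught in further circular waits and proc-G waits into the deadlock from upstream.
A valid finishing order for the others: proc-D, proc-F, proc-E, proc-I.
Walking it through:
  proc-D waits on nothing -> runs at once and releases m1
  proc-F waits on nothing -> runs at once and releases m2
  proc-E waits on nothing -> runs at once and releases m4 and m7
  proc-I: everything it awaited (m1) is free; runs, freeing m15


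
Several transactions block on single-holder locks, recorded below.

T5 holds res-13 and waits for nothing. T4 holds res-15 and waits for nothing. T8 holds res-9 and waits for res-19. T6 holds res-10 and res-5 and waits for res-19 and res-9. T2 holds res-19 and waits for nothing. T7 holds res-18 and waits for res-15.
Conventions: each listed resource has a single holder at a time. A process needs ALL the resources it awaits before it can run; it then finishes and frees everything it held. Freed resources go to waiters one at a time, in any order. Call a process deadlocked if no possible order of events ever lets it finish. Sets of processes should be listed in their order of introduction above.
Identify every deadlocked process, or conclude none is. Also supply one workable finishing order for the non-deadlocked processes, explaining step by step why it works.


The deadlocked set is empty.
Key observation: there is no circular wait here — follow any chain and it reaches a process that is free to run now.
A valid finishing order for the others: T4, T2, T8, T7, T5, T6.
Walking it through:
  run T4 (it waits on nothing); releases res-15
  run T2 (it waits on nothing); releases res-19
  run T8 (all its waits — res-19 — are resolved); releases res-9
  run T7 (all its waits — res-15 — are resolved); releases res-18
  run T5 (it waits on nothing); releases res-13
  run T6 (all its waits — res-19 and res-9 — are resolved); releases res-10 and res-5


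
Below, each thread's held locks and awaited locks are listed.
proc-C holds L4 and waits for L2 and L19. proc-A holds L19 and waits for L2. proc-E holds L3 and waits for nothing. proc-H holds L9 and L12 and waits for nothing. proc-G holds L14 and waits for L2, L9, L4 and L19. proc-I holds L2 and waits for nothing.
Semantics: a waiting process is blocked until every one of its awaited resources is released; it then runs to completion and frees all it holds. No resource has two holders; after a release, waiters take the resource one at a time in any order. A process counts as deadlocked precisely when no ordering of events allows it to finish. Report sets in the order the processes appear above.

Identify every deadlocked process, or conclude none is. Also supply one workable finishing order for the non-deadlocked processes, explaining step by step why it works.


Nothing here is deadlocked.
Key observation: there is no circular wait here — follow any chain and it reaches a process that is free to run now.
One completion order for the rest: proc-I, proc-H, proc-A, proc-C, proc-E, proc-G.
Verifying each step:
  proc-I: no waits; runs immediately, freeing L2
  proc-H: no waits; runs immediately, freeing L9 and L12
  proc-A waits on L2 — all released -> runs and releases L19
  proc-C waits on L2 and L19 — all released -> runs and releases L4
  proc-E: no waits; runs immediately, freeing L3
  proc-G waits on L2, L9, L4 and L19 — all released -> runs and releases L14


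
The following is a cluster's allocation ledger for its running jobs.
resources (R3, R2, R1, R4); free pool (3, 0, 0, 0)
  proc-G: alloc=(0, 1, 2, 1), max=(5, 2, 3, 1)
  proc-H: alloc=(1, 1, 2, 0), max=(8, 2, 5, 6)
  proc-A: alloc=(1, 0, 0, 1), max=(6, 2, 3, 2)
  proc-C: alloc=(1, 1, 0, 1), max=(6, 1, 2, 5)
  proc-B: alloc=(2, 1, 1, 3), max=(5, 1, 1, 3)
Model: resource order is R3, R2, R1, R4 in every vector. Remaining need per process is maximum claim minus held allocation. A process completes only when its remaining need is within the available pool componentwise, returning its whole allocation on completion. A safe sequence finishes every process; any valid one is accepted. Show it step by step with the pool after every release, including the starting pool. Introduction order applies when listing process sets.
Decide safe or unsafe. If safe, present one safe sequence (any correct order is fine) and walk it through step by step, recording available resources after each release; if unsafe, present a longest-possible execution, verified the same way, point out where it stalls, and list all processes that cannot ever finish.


SAFE — a valid safe sequence is proc-B, proc-G, proc-A, proc-C, proc-H.
Key observation: at proc-B the run first touches a limit — (3, 0, 0, 0) against (3, 0, 0, 0), exact on a resource it actually requests.
Step-by-step check:
  pool = (3, 0, 0, 0)
  proc-B: need (3, 0, 0, 0) fits (3, 0, 0, 0); releases (2, 1, 1, 3), pool now (5, 1, 1, 3)
  proc-G: need (5, 1, 1, 0) fits (5, 1, 1, 3); releases (0, 1, 2, 1), pool now (5, 2, 3, 4)
  proc-A: need (5, 2, 3, 1) fits (5, 2, 3, 4); releases (1, 0, 0, 1), pool now (6, 2, 3, 5)
  proc-C: need (5, 0, 2, 4) fits (6, 2, 3, 5); releases (1, 1, 0, 1), pool now (7, 3, 3, 6)
  proc-H: need (7, 1, 3, 6) fits (7, 3, 3, 6); releases (1, 1, 2, 0), pool now (8, 4, 5, 6)


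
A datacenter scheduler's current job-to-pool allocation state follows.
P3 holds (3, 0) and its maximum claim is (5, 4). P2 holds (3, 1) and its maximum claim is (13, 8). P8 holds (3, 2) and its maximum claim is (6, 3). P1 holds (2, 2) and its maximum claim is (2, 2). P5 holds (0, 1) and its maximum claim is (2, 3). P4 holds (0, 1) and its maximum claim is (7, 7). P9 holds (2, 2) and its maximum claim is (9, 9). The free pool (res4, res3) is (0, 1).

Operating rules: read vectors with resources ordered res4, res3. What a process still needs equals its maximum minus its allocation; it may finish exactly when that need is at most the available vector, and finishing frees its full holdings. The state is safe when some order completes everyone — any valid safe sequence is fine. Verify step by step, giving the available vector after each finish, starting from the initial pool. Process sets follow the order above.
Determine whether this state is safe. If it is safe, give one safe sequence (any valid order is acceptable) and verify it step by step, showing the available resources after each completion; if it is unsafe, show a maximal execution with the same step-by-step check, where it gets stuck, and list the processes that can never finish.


SAFE, for example via the order P1, P5, P3, P8, P4, P9, P2.
Key observation: reading the order forward, P5 is the first process whose need (2, 2) meets the free pool (2, 3) exactly on a resource it requests.
Check, step by step:
  pool = (0, 1)
  P1: need (0, 0) fits (0, 1); releases (2, 2), pool now (2, 3)
  P5: need (2, 2) fits (2, 3); releases (0, 1), pool now (2, 4)
  P3: need (2, 4) fits (2, 4); releases (3, 0), pool now (5, 4)
  P8: need (3, 1) fits (5, 4); releases (3, 2), pool now (8, 6)
  P4: need (7, 6) fits (8, 6); releases (0, 1), pool now (8, 7)
  P9: need (7, 7) fits (8, 7); releases (2, 2), pool now (10, 9)
  P2: need (10, 7) fits (10, 9); releases (3, 1), pool now (13, 10)


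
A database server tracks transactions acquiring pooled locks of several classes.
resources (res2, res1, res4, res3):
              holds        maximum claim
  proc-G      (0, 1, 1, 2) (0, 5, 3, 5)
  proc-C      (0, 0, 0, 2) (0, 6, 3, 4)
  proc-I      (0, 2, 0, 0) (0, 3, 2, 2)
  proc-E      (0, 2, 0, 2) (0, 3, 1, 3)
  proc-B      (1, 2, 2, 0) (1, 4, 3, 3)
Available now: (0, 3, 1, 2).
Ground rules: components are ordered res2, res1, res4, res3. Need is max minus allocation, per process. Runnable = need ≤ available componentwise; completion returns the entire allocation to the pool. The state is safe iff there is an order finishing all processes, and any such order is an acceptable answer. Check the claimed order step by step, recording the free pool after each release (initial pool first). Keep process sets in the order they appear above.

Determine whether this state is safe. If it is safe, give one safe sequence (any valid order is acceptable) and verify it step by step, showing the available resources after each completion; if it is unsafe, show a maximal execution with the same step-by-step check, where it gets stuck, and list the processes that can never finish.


SAFE. One safe sequence: proc-E, proc-B, proc-G, proc-I, proc-C.
Key observation: proc-E is the earliest step where a requested resource binds exactly: need (0, 1, 1, 1), pool (0, 3, 1, 2) at its turn.
Verifying each step:
  pool = (0, 3, 1, 2)
  run proc-E (needs (0, 1, 1, 1), free (0, 3, 1, 2)); after release of (0, 2, 0, 2) the pool is (0, 5, 1, 4)
  run proc-B (needs (0, 2, 1, 3), free (0, 5, 1, 4)); after release of (1, 2, 2, 0) the pool is (1, 7, 3, 4)
  run proc-G (needs (0, 4, 2, 3), free (1, 7, 3, 4)); after release of (0, 1, 1, 2) the pool is (1, 8, 4, 6)
  run proc-I (needs (0, 1, 2, 2), free (1, 8, 4, 6)); after release of (0, 2, 0, 0) the pool is (1, 10, 4, 6)
  run proc-C (needs (0, 6, 3, 2), free (1, 10, 4, 6)); after release of (0, 0, 0, 2) the pool is (1, 10, 4, 8)


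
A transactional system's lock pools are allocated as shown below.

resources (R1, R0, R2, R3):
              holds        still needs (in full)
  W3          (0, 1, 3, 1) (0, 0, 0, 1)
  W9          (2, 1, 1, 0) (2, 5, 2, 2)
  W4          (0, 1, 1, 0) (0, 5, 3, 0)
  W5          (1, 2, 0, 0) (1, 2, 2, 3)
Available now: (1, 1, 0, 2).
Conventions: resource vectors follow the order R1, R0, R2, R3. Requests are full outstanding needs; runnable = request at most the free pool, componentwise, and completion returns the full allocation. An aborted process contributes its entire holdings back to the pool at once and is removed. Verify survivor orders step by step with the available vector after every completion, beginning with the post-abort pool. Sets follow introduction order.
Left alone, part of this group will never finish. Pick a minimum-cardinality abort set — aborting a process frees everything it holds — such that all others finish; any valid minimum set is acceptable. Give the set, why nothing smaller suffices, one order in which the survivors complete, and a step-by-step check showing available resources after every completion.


Minimum abort set: W9.
Key observation: before aborting W9, W4 was permanently blocked — no order could ever run it; afterwards it completes at step 3.
Why nothing smaller works: aborting no one leaves the state deadlocked as given.
The survivors complete as W3, W5, W4. Verifying each step (starting from the post-abort pool):
  pool = (3, 2, 1, 2)
  W3: need (0, 0, 0, 1) fits (3, 2, 1, 2); releases (0, 1, 3, 1), pool now (3, 3, 4, 3)
  W5: need (1, 2, 2, 3) fits (3, 3, 4, 3); releases (1, 2, 0, 0), pool now (4, 5, 4, 3)
  W4: need (0, 5, 3, 0) fits (4, 5, 4, 3); releases (0, 1, 1, 0), pool now (4, 6, 5, 3)


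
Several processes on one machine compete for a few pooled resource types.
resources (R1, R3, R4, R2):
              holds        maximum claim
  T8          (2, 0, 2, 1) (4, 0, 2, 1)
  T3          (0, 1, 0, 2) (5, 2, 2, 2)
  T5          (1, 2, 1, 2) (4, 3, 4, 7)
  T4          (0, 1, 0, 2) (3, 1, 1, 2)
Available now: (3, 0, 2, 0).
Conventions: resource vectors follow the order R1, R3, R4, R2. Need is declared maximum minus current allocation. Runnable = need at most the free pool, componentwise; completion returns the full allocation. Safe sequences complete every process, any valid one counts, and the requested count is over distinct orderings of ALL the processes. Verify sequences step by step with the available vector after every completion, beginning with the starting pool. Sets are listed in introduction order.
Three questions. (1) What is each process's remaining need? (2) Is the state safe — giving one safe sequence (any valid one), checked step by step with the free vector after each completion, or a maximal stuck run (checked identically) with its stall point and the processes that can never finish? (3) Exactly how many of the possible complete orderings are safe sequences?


(1) Outstanding need per process (order R1, R3, R4, R2):
  T8: (2, 0, 0, 0)
  T3: (5, 1, 2, 0)
  T5: (3, 1, 3, 5)
  T4: (3, 0, 1, 0)
(2) SAFE — a valid safe sequence is T4, T8, T3, T5.
Key observation: the first exact fit in this order is T4 — it needs (3, 0, 1, 0) with (3, 0, 2, 0) free, meeting a requested resource to the last unit.
Check, step by step:
  pool = (3, 0, 2, 0)
  run T4 (needs (3, 0, 1, 0), free (3, 0, 2, 0)); after release of (0, 1, 0, 2) the pool is (3, 1, 2, 2)
  run T8 (needs (2, 0, 0, 0), free (3, 1, 2, 2)); after release of (2, 0, 2, 1) the pool is (5, 1, 4, 3)
  run T3 (needs (5, 1, 2, 0), free (5, 1, 4, 3)); after release of (0, 1, 0, 2) the pool is (5, 2, 4, 5)
  run T5 (needs (3, 1, 3, 5), free (5, 2, 4, 5)); after release of (1, 2, 1, 2) the pool is (6, 4, 5, 7)
(3) The exact count: 2 of the possible complete orderings are safe sequences.


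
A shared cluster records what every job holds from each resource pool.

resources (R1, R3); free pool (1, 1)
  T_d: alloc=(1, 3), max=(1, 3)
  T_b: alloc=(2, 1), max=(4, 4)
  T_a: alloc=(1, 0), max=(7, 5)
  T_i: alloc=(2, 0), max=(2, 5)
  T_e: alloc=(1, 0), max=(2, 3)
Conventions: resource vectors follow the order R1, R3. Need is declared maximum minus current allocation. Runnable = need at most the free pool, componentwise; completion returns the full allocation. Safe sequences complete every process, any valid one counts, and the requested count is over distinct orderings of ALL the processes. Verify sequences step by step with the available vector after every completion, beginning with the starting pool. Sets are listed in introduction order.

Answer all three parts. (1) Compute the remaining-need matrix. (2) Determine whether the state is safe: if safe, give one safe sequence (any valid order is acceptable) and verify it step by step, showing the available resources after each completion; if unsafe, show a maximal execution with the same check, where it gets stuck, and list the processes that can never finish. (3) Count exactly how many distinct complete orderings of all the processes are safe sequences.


(1) Remaining need (order R1, R3):
  T_d: (0, 0)
  T_b: (2, 3)
  T_a: (6, 5)
  T_i: (0, 5)
  T_e: (1, 3)
(2) SAFE. One safe sequence: T_d, T_e, T_b, T_i, T_a.
Key observation: T_i marks the first exact bind of the order: its need (0, 5) fits the free (5, 5) with zero slack on a requested resource.
Verifying each step:
  pool = (1, 1)
  T_d needs (0, 0) <= (1, 1) -> finishes; pool += (1, 3) = (2, 4)
  T_e needs (1, 3) <= (2, 4) -> finishes; pool += (1, 0) = (3, 4)
  T_b needs (2, 3) <= (3, 4) -> finishes; pool += (2, 1) = (5, 5)
  T_i needs (0, 5) <= (5, 5) -> finishes; pool += (2, 0) = (7, 5)
  T_a needs (6, 5) <= (7, 5) -> finishes; pool += (1, 0) = (8, 5)
(3) Exactly 4 of the possible complete orderings are safe sequences.
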